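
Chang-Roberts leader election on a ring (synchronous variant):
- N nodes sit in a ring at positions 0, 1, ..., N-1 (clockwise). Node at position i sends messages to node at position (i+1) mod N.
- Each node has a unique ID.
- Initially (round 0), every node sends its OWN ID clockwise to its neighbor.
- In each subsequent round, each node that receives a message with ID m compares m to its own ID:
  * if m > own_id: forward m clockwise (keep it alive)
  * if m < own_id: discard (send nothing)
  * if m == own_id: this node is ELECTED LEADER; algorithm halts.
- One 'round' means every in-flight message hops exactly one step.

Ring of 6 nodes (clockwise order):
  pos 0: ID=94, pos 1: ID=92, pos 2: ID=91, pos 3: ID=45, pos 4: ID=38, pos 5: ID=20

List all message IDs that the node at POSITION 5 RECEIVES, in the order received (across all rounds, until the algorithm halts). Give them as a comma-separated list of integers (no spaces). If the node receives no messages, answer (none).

Answer: 38,45,91,92,94

Derivation:
Round 1: pos1(id92) recv 94: fwd; pos2(id91) recv 92: fwd; pos3(id45) recv 91: fwd; pos4(id38) recv 45: fwd; pos5(id20) recv 38: fwd; pos0(id94) recv 20: drop
Round 2: pos2(id91) recv 94: fwd; pos3(id45) recv 92: fwd; pos4(id38) recv 91: fwd; pos5(id20) recv 45: fwd; pos0(id94) recv 38: drop
Round 3: pos3(id45) recv 94: fwd; pos4(id38) recv 92: fwd; pos5(id20) recv 91: fwd; pos0(id94) recv 45: drop
Round 4: pos4(id38) recv 94: fwd; pos5(id20) recv 92: fwd; pos0(id94) recv 91: drop
Round 5: pos5(id20) recv 94: fwd; pos0(id94) recv 92: drop
Round 6: pos0(id94) recv 94: ELECTED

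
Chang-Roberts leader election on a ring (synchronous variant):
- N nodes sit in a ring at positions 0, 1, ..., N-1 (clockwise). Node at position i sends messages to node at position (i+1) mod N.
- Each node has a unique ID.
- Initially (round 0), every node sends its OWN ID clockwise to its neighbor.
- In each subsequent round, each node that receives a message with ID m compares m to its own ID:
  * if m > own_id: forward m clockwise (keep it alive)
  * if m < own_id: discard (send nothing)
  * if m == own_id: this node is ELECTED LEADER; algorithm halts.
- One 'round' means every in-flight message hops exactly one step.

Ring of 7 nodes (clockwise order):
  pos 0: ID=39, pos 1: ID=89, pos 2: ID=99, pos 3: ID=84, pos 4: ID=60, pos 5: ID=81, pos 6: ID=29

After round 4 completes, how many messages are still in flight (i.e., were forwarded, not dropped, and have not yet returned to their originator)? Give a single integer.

Answer: 2

Derivation:
Round 1: pos1(id89) recv 39: drop; pos2(id99) recv 89: drop; pos3(id84) recv 99: fwd; pos4(id60) recv 84: fwd; pos5(id81) recv 60: drop; pos6(id29) recv 81: fwd; pos0(id39) recv 29: drop
Round 2: pos4(id60) recv 99: fwd; pos5(id81) recv 84: fwd; pos0(id39) recv 81: fwd
Round 3: pos5(id81) recv 99: fwd; pos6(id29) recv 84: fwd; pos1(id89) recv 81: drop
Round 4: pos6(id29) recv 99: fwd; pos0(id39) recv 84: fwd
After round 4: 2 messages still in flight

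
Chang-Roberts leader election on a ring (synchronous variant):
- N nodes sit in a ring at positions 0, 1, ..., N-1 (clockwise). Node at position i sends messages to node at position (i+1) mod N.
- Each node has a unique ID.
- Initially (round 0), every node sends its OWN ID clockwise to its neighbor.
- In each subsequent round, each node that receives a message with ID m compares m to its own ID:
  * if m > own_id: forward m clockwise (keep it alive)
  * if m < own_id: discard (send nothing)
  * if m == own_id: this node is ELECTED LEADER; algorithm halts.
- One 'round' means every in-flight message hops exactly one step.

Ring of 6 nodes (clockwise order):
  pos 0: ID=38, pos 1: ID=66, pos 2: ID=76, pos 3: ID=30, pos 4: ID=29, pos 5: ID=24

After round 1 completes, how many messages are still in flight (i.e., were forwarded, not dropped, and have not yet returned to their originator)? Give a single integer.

Round 1: pos1(id66) recv 38: drop; pos2(id76) recv 66: drop; pos3(id30) recv 76: fwd; pos4(id29) recv 30: fwd; pos5(id24) recv 29: fwd; pos0(id38) recv 24: drop
After round 1: 3 messages still in flight

Answer: 3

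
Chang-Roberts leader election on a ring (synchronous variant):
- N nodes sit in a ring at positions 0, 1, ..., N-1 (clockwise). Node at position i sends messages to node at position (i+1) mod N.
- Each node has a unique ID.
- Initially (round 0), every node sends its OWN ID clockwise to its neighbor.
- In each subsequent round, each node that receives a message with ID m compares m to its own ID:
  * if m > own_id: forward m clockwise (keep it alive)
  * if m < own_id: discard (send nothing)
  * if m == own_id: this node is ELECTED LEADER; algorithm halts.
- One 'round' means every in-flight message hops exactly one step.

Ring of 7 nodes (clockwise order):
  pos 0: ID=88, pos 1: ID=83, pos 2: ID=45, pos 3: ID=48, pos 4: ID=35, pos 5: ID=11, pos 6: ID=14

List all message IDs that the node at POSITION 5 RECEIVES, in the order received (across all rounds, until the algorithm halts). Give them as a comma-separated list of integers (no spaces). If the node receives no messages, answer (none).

Round 1: pos1(id83) recv 88: fwd; pos2(id45) recv 83: fwd; pos3(id48) recv 45: drop; pos4(id35) recv 48: fwd; pos5(id11) recv 35: fwd; pos6(id14) recv 11: drop; pos0(id88) recv 14: drop
Round 2: pos2(id45) recv 88: fwd; pos3(id48) recv 83: fwd; pos5(id11) recv 48: fwd; pos6(id14) recv 35: fwd
Round 3: pos3(id48) recv 88: fwd; pos4(id35) recv 83: fwd; pos6(id14) recv 48: fwd; pos0(id88) recv 35: drop
Round 4: pos4(id35) recv 88: fwd; pos5(id11) recv 83: fwd; pos0(id88) recv 48: drop
Round 5: pos5(id11) recv 88: fwd; pos6(id14) recv 83: fwd
Round 6: pos6(id14) recv 88: fwd; pos0(id88) recv 83: drop
Round 7: pos0(id88) recv 88: ELECTED

Answer: 35,48,83,88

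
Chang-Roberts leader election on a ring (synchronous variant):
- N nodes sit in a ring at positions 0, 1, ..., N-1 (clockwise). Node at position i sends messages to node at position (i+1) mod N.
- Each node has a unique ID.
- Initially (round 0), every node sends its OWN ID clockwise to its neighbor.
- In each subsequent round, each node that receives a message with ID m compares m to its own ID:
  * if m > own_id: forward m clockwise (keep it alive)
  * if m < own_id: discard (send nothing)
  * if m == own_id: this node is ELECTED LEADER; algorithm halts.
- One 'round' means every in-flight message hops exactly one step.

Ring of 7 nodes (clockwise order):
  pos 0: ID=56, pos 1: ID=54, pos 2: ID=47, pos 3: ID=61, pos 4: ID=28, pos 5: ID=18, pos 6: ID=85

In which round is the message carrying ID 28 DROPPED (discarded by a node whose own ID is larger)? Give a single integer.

Answer: 2

Derivation:
Round 1: pos1(id54) recv 56: fwd; pos2(id47) recv 54: fwd; pos3(id61) recv 47: drop; pos4(id28) recv 61: fwd; pos5(id18) recv 28: fwd; pos6(id85) recv 18: drop; pos0(id56) recv 85: fwd
Round 2: pos2(id47) recv 56: fwd; pos3(id61) recv 54: drop; pos5(id18) recv 61: fwd; pos6(id85) recv 28: drop; pos1(id54) recv 85: fwd
Round 3: pos3(id61) recv 56: drop; pos6(id85) recv 61: drop; pos2(id47) recv 85: fwd
Round 4: pos3(id61) recv 85: fwd
Round 5: pos4(id28) recv 85: fwd
Round 6: pos5(id18) recv 85: fwd
Round 7: pos6(id85) recv 85: ELECTED
Message ID 28 originates at pos 4; dropped at pos 6 in round 2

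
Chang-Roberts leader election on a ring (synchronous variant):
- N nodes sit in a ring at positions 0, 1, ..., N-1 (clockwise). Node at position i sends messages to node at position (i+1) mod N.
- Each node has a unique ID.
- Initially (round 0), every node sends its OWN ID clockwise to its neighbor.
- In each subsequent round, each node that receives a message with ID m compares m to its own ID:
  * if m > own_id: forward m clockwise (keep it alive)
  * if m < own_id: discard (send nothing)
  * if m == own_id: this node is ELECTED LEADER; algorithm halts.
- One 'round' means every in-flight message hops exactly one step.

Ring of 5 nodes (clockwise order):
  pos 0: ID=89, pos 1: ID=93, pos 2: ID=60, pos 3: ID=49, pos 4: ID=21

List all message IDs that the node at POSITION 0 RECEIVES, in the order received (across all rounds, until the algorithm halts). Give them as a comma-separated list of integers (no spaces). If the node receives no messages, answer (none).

Answer: 21,49,60,93

Derivation:
Round 1: pos1(id93) recv 89: drop; pos2(id60) recv 93: fwd; pos3(id49) recv 60: fwd; pos4(id21) recv 49: fwd; pos0(id89) recv 21: drop
Round 2: pos3(id49) recv 93: fwd; pos4(id21) recv 60: fwd; pos0(id89) recv 49: drop
Round 3: pos4(id21) recv 93: fwd; pos0(id89) recv 60: drop
Round 4: pos0(id89) recv 93: fwd
Round 5: pos1(id93) recv 93: ELECTED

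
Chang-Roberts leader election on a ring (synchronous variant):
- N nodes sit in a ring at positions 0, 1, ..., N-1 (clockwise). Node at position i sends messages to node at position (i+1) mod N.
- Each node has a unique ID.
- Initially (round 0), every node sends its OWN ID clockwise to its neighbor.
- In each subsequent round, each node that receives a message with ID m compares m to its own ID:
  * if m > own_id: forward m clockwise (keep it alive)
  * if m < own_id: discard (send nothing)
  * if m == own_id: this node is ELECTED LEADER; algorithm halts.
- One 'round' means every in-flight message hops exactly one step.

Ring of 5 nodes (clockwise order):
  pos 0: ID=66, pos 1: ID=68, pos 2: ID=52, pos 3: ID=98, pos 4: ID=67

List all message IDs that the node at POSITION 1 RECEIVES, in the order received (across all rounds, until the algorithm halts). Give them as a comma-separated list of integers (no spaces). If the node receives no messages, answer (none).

Answer: 66,67,98

Derivation:
Round 1: pos1(id68) recv 66: drop; pos2(id52) recv 68: fwd; pos3(id98) recv 52: drop; pos4(id67) recv 98: fwd; pos0(id66) recv 67: fwd
Round 2: pos3(id98) recv 68: drop; pos0(id66) recv 98: fwd; pos1(id68) recv 67: drop
Round 3: pos1(id68) recv 98: fwd
Round 4: pos2(id52) recv 98: fwd
Round 5: pos3(id98) recv 98: ELECTED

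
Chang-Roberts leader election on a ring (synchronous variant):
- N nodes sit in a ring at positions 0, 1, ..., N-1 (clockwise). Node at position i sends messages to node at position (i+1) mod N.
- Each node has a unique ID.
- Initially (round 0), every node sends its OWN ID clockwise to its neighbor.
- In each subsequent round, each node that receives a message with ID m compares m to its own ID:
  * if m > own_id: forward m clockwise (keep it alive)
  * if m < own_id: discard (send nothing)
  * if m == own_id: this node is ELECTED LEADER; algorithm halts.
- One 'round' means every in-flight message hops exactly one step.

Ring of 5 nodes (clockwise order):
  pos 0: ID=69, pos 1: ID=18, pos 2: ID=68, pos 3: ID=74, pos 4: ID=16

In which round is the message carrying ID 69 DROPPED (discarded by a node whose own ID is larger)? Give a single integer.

Answer: 3

Derivation:
Round 1: pos1(id18) recv 69: fwd; pos2(id68) recv 18: drop; pos3(id74) recv 68: drop; pos4(id16) recv 74: fwd; pos0(id69) recv 16: drop
Round 2: pos2(id68) recv 69: fwd; pos0(id69) recv 74: fwd
Round 3: pos3(id74) recv 69: drop; pos1(id18) recv 74: fwd
Round 4: pos2(id68) recv 74: fwd
Round 5: pos3(id74) recv 74: ELECTED
Message ID 69 originates at pos 0; dropped at pos 3 in round 3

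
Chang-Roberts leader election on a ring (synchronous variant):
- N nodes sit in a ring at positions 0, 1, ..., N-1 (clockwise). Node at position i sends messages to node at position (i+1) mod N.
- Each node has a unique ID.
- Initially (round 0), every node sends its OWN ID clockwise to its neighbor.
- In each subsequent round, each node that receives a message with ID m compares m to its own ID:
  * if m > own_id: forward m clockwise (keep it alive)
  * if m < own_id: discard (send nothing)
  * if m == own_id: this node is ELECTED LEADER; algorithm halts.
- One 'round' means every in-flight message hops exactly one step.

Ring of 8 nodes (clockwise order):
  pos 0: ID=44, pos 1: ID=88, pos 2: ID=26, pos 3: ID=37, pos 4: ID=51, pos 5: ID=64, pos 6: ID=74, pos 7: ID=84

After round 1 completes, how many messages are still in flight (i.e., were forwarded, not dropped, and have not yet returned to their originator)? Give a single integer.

Answer: 2

Derivation:
Round 1: pos1(id88) recv 44: drop; pos2(id26) recv 88: fwd; pos3(id37) recv 26: drop; pos4(id51) recv 37: drop; pos5(id64) recv 51: drop; pos6(id74) recv 64: drop; pos7(id84) recv 74: drop; pos0(id44) recv 84: fwd
After round 1: 2 messages still in flight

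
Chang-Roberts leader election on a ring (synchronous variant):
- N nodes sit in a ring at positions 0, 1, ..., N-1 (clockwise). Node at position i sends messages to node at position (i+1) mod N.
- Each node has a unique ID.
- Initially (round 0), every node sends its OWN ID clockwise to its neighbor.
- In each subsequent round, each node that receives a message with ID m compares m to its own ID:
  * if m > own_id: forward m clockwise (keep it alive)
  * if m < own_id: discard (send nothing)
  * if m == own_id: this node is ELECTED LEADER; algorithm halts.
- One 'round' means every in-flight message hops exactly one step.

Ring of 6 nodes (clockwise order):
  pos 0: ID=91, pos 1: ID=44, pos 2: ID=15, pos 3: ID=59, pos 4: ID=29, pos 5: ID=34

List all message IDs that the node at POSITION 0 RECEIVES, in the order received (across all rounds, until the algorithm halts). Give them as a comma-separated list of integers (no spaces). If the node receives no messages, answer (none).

Answer: 34,59,91

Derivation:
Round 1: pos1(id44) recv 91: fwd; pos2(id15) recv 44: fwd; pos3(id59) recv 15: drop; pos4(id29) recv 59: fwd; pos5(id34) recv 29: drop; pos0(id91) recv 34: drop
Round 2: pos2(id15) recv 91: fwd; pos3(id59) recv 44: drop; pos5(id34) recv 59: fwd
Round 3: pos3(id59) recv 91: fwd; pos0(id91) recv 59: drop
Round 4: pos4(id29) recv 91: fwd
Round 5: pos5(id34) recv 91: fwd
Round 6: pos0(id91) recv 91: ELECTED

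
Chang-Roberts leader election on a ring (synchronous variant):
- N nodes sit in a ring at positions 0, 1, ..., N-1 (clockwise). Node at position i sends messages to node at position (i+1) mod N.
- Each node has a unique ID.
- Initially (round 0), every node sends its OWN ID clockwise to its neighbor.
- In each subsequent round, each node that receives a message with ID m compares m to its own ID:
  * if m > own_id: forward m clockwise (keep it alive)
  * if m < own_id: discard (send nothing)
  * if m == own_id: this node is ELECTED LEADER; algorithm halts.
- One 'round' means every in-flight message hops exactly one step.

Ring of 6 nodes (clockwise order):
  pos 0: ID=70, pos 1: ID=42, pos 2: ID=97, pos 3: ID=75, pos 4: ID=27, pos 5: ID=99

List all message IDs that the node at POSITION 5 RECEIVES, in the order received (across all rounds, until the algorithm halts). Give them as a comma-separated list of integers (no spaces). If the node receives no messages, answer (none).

Answer: 27,75,97,99

Derivation:
Round 1: pos1(id42) recv 70: fwd; pos2(id97) recv 42: drop; pos3(id75) recv 97: fwd; pos4(id27) recv 75: fwd; pos5(id99) recv 27: drop; pos0(id70) recv 99: fwd
Round 2: pos2(id97) recv 70: drop; pos4(id27) recv 97: fwd; pos5(id99) recv 75: drop; pos1(id42) recv 99: fwd
Round 3: pos5(id99) recv 97: drop; pos2(id97) recv 99: fwd
Round 4: pos3(id75) recv 99: fwd
Round 5: pos4(id27) recv 99: fwd
Round 6: pos5(id99) recv 99: ELECTED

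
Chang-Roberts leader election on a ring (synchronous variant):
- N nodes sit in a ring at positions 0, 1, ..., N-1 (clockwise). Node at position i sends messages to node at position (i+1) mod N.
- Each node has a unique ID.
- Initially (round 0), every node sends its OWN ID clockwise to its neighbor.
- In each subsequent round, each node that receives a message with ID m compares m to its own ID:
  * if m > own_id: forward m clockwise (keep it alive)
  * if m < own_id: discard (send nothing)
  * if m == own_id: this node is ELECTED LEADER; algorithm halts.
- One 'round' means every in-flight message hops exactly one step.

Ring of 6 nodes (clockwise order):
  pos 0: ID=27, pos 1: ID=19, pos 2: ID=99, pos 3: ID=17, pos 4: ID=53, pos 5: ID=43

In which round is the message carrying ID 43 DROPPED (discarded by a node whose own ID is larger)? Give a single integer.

Answer: 3

Derivation:
Round 1: pos1(id19) recv 27: fwd; pos2(id99) recv 19: drop; pos3(id17) recv 99: fwd; pos4(id53) recv 17: drop; pos5(id43) recv 53: fwd; pos0(id27) recv 43: fwd
Round 2: pos2(id99) recv 27: drop; pos4(id53) recv 99: fwd; pos0(id27) recv 53: fwd; pos1(id19) recv 43: fwd
Round 3: pos5(id43) recv 99: fwd; pos1(id19) recv 53: fwd; pos2(id99) recv 43: drop
Round 4: pos0(id27) recv 99: fwd; pos2(id99) recv 53: drop
Round 5: pos1(id19) recv 99: fwd
Round 6: pos2(id99) recv 99: ELECTED
Message ID 43 originates at pos 5; dropped at pos 2 in round 3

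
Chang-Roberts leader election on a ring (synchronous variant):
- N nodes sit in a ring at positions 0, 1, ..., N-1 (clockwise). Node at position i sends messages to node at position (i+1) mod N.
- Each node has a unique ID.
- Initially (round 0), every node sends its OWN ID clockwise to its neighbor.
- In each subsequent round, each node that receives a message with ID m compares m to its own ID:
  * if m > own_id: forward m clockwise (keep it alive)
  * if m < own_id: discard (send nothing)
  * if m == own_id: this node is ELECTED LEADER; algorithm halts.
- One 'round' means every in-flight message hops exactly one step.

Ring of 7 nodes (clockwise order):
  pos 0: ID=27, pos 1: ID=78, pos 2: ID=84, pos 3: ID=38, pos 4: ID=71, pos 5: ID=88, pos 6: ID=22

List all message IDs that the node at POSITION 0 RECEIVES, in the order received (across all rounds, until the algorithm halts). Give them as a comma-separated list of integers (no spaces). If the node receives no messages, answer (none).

Round 1: pos1(id78) recv 27: drop; pos2(id84) recv 78: drop; pos3(id38) recv 84: fwd; pos4(id71) recv 38: drop; pos5(id88) recv 71: drop; pos6(id22) recv 88: fwd; pos0(id27) recv 22: drop
Round 2: pos4(id71) recv 84: fwd; pos0(id27) recv 88: fwd
Round 3: pos5(id88) recv 84: drop; pos1(id78) recv 88: fwd
Round 4: pos2(id84) recv 88: fwd
Round 5: pos3(id38) recv 88: fwd
Round 6: pos4(id71) recv 88: fwd
Round 7: pos5(id88) recv 88: ELECTED

Answer: 22,88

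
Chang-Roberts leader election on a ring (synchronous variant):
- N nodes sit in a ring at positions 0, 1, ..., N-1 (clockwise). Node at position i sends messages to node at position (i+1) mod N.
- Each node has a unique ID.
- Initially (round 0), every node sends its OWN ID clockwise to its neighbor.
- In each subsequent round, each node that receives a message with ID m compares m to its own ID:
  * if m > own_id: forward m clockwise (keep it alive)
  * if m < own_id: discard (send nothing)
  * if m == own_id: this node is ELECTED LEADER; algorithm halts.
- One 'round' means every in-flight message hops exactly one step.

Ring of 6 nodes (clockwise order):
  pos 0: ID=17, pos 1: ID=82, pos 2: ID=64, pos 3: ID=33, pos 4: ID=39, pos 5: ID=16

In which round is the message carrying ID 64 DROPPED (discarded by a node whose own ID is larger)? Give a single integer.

Round 1: pos1(id82) recv 17: drop; pos2(id64) recv 82: fwd; pos3(id33) recv 64: fwd; pos4(id39) recv 33: drop; pos5(id16) recv 39: fwd; pos0(id17) recv 16: drop
Round 2: pos3(id33) recv 82: fwd; pos4(id39) recv 64: fwd; pos0(id17) recv 39: fwd
Round 3: pos4(id39) recv 82: fwd; pos5(id16) recv 64: fwd; pos1(id82) recv 39: drop
Round 4: pos5(id16) recv 82: fwd; pos0(id17) recv 64: fwd
Round 5: pos0(id17) recv 82: fwd; pos1(id82) recv 64: drop
Round 6: pos1(id82) recv 82: ELECTED
Message ID 64 originates at pos 2; dropped at pos 1 in round 5

Answer: 5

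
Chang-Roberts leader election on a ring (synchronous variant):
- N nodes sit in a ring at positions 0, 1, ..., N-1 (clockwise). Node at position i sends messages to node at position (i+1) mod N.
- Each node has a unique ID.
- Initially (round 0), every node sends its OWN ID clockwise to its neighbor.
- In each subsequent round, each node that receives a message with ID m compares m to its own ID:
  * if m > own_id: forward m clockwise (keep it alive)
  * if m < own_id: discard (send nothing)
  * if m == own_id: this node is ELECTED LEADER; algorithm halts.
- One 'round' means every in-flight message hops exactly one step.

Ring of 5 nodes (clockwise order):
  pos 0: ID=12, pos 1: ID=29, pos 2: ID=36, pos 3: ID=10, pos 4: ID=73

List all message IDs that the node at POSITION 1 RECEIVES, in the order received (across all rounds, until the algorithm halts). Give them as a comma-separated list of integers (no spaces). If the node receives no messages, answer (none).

Round 1: pos1(id29) recv 12: drop; pos2(id36) recv 29: drop; pos3(id10) recv 36: fwd; pos4(id73) recv 10: drop; pos0(id12) recv 73: fwd
Round 2: pos4(id73) recv 36: drop; pos1(id29) recv 73: fwd
Round 3: pos2(id36) recv 73: fwd
Round 4: pos3(id10) recv 73: fwd
Round 5: pos4(id73) recv 73: ELECTED

Answer: 12,73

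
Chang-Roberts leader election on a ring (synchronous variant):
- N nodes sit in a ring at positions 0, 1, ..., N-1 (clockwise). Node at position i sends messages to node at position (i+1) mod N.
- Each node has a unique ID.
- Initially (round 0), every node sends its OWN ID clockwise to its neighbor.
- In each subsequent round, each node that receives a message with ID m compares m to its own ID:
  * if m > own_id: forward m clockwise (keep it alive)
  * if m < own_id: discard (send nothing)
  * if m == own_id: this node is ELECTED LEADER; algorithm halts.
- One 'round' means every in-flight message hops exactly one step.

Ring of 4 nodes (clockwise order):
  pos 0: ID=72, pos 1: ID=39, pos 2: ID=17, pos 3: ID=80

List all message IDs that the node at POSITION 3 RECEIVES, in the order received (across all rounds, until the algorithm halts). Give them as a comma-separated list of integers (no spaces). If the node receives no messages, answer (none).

Answer: 17,39,72,80

Derivation:
Round 1: pos1(id39) recv 72: fwd; pos2(id17) recv 39: fwd; pos3(id80) recv 17: drop; pos0(id72) recv 80: fwd
Round 2: pos2(id17) recv 72: fwd; pos3(id80) recv 39: drop; pos1(id39) recv 80: fwd
Round 3: pos3(id80) recv 72: drop; pos2(id17) recv 80: fwd
Round 4: pos3(id80) recv 80: ELECTED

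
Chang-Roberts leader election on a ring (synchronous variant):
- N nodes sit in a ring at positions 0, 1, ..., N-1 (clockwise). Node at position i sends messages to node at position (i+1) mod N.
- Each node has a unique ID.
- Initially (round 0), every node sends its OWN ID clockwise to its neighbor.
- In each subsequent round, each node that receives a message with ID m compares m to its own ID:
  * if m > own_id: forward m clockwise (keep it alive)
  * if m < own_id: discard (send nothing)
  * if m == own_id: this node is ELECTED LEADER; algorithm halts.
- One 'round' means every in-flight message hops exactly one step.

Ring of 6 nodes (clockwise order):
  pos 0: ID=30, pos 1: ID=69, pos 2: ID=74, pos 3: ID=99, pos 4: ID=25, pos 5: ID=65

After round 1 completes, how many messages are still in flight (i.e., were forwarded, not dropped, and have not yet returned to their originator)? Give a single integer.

Answer: 2

Derivation:
Round 1: pos1(id69) recv 30: drop; pos2(id74) recv 69: drop; pos3(id99) recv 74: drop; pos4(id25) recv 99: fwd; pos5(id65) recv 25: drop; pos0(id30) recv 65: fwd
After round 1: 2 messages still in flight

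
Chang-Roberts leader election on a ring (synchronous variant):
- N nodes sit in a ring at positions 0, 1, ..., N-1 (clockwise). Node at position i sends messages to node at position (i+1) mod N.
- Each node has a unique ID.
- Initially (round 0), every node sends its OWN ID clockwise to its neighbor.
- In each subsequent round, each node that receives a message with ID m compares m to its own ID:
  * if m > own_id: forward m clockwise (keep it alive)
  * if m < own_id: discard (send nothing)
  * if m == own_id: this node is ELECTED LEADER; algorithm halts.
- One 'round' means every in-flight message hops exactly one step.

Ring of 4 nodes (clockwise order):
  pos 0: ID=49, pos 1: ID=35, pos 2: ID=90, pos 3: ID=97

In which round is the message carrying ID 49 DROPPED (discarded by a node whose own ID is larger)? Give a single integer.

Round 1: pos1(id35) recv 49: fwd; pos2(id90) recv 35: drop; pos3(id97) recv 90: drop; pos0(id49) recv 97: fwd
Round 2: pos2(id90) recv 49: drop; pos1(id35) recv 97: fwd
Round 3: pos2(id90) recv 97: fwd
Round 4: pos3(id97) recv 97: ELECTED
Message ID 49 originates at pos 0; dropped at pos 2 in round 2

Answer: 2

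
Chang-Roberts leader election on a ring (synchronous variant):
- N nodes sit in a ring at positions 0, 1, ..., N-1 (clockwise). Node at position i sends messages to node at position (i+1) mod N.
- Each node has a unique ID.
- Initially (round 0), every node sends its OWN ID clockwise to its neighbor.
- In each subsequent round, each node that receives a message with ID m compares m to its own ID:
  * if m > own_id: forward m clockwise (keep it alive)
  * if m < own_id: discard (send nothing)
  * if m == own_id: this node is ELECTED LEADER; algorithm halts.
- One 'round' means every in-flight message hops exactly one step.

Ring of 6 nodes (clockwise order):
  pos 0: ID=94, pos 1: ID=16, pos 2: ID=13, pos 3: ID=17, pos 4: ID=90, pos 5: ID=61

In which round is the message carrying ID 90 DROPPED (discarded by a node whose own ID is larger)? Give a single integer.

Round 1: pos1(id16) recv 94: fwd; pos2(id13) recv 16: fwd; pos3(id17) recv 13: drop; pos4(id90) recv 17: drop; pos5(id61) recv 90: fwd; pos0(id94) recv 61: drop
Round 2: pos2(id13) recv 94: fwd; pos3(id17) recv 16: drop; pos0(id94) recv 90: drop
Round 3: pos3(id17) recv 94: fwd
Round 4: pos4(id90) recv 94: fwd
Round 5: pos5(id61) recv 94: fwd
Round 6: pos0(id94) recv 94: ELECTED
Message ID 90 originates at pos 4; dropped at pos 0 in round 2

Answer: 2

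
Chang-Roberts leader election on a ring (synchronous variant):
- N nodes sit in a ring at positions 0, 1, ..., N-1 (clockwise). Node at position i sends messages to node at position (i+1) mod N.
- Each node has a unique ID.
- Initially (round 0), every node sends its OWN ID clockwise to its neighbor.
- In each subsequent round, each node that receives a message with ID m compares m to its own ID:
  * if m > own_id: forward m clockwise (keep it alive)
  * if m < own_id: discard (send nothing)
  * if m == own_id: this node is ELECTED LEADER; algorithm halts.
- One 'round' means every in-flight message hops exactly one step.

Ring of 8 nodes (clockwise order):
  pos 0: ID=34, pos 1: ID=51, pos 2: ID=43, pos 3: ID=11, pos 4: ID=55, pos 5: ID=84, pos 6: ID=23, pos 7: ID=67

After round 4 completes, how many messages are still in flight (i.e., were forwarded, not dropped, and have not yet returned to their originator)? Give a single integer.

Answer: 2

Derivation:
Round 1: pos1(id51) recv 34: drop; pos2(id43) recv 51: fwd; pos3(id11) recv 43: fwd; pos4(id55) recv 11: drop; pos5(id84) recv 55: drop; pos6(id23) recv 84: fwd; pos7(id67) recv 23: drop; pos0(id34) recv 67: fwd
Round 2: pos3(id11) recv 51: fwd; pos4(id55) recv 43: drop; pos7(id67) recv 84: fwd; pos1(id51) recv 67: fwd
Round 3: pos4(id55) recv 51: drop; pos0(id34) recv 84: fwd; pos2(id43) recv 67: fwd
Round 4: pos1(id51) recv 84: fwd; pos3(id11) recv 67: fwd
After round 4: 2 messages still in flight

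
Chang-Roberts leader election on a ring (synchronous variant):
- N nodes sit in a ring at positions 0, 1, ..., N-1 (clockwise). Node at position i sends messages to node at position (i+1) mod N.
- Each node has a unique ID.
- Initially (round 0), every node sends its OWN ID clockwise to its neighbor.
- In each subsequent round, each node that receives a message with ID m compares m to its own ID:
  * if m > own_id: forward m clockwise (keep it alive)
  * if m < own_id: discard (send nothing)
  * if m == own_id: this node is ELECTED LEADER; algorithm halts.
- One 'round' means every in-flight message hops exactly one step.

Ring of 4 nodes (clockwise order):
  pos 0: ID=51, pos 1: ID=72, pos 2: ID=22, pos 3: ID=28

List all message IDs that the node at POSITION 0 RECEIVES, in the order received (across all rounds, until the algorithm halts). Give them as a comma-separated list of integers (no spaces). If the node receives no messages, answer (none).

Answer: 28,72

Derivation:
Round 1: pos1(id72) recv 51: drop; pos2(id22) recv 72: fwd; pos3(id28) recv 22: drop; pos0(id51) recv 28: drop
Round 2: pos3(id28) recv 72: fwd
Round 3: pos0(id51) recv 72: fwd
Round 4: pos1(id72) recv 72: ELECTED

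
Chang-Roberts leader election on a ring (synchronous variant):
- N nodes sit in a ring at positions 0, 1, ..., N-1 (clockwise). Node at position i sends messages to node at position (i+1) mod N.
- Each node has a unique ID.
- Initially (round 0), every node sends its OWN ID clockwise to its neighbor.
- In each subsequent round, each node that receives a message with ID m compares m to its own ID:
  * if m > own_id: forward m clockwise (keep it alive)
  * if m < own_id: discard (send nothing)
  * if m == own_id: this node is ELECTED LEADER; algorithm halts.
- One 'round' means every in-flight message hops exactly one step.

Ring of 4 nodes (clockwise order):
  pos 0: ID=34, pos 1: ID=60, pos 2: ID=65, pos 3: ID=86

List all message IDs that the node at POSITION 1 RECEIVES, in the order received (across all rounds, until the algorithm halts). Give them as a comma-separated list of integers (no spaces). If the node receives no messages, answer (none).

Answer: 34,86

Derivation:
Round 1: pos1(id60) recv 34: drop; pos2(id65) recv 60: drop; pos3(id86) recv 65: drop; pos0(id34) recv 86: fwd
Round 2: pos1(id60) recv 86: fwd
Round 3: pos2(id65) recv 86: fwd
Round 4: pos3(id86) recv 86: ELECTED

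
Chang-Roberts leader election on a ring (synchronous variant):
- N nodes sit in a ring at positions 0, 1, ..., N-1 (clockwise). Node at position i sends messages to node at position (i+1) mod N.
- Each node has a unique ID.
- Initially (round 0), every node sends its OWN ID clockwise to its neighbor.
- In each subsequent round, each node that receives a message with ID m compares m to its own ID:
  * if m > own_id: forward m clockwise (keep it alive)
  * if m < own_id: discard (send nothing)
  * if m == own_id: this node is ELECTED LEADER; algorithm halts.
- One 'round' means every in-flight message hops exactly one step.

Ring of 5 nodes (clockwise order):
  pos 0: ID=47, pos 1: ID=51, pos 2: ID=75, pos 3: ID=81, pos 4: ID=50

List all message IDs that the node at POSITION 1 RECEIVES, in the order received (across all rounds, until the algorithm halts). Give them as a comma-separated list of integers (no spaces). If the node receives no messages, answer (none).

Answer: 47,50,81

Derivation:
Round 1: pos1(id51) recv 47: drop; pos2(id75) recv 51: drop; pos3(id81) recv 75: drop; pos4(id50) recv 81: fwd; pos0(id47) recv 50: fwd
Round 2: pos0(id47) recv 81: fwd; pos1(id51) recv 50: drop
Round 3: pos1(id51) recv 81: fwd
Round 4: pos2(id75) recv 81: fwd
Round 5: pos3(id81) recv 81: ELECTED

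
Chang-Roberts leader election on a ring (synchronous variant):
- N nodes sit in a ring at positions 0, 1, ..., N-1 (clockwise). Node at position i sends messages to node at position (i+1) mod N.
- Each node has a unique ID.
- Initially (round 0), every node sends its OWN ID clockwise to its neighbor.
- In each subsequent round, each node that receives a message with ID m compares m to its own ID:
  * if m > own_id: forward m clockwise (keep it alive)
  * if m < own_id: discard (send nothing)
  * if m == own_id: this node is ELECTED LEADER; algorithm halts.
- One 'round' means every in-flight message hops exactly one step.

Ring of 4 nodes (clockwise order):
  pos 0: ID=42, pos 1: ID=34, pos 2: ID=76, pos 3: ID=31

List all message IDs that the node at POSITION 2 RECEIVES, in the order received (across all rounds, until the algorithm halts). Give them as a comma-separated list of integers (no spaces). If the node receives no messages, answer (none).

Answer: 34,42,76

Derivation:
Round 1: pos1(id34) recv 42: fwd; pos2(id76) recv 34: drop; pos3(id31) recv 76: fwd; pos0(id42) recv 31: drop
Round 2: pos2(id76) recv 42: drop; pos0(id42) recv 76: fwd
Round 3: pos1(id34) recv 76: fwd
Round 4: pos2(id76) recv 76: ELECTED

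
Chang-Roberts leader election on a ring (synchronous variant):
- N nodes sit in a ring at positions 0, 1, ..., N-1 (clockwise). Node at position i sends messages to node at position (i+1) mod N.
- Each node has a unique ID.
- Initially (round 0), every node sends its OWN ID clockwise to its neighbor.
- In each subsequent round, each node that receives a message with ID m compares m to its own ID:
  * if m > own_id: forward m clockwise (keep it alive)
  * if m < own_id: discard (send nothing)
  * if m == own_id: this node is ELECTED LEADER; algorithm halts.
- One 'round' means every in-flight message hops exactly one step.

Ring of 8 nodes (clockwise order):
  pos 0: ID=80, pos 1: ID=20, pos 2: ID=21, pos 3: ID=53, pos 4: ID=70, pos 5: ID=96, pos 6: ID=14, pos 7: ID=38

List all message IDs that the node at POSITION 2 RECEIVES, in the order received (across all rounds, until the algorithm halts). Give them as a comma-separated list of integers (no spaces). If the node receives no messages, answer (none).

Answer: 20,80,96

Derivation:
Round 1: pos1(id20) recv 80: fwd; pos2(id21) recv 20: drop; pos3(id53) recv 21: drop; pos4(id70) recv 53: drop; pos5(id96) recv 70: drop; pos6(id14) recv 96: fwd; pos7(id38) recv 14: drop; pos0(id80) recv 38: drop
Round 2: pos2(id21) recv 80: fwd; pos7(id38) recv 96: fwd
Round 3: pos3(id53) recv 80: fwd; pos0(id80) recv 96: fwd
Round 4: pos4(id70) recv 80: fwd; pos1(id20) recv 96: fwd
Round 5: pos5(id96) recv 80: drop; pos2(id21) recv 96: fwd
Round 6: pos3(id53) recv 96: fwd
Round 7: pos4(id70) recv 96: fwd
Round 8: pos5(id96) recv 96: ELECTED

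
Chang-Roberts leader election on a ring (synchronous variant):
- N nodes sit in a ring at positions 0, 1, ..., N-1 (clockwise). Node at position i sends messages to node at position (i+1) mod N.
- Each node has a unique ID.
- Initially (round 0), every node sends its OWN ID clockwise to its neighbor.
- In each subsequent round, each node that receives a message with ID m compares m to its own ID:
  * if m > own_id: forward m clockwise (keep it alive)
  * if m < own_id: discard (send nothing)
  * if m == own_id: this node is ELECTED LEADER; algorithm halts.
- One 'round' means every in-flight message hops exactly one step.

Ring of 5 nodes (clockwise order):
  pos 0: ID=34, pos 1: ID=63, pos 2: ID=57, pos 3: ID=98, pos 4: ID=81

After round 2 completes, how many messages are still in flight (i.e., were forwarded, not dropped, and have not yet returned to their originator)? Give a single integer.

Answer: 2

Derivation:
Round 1: pos1(id63) recv 34: drop; pos2(id57) recv 63: fwd; pos3(id98) recv 57: drop; pos4(id81) recv 98: fwd; pos0(id34) recv 81: fwd
Round 2: pos3(id98) recv 63: drop; pos0(id34) recv 98: fwd; pos1(id63) recv 81: fwd
After round 2: 2 messages still in flight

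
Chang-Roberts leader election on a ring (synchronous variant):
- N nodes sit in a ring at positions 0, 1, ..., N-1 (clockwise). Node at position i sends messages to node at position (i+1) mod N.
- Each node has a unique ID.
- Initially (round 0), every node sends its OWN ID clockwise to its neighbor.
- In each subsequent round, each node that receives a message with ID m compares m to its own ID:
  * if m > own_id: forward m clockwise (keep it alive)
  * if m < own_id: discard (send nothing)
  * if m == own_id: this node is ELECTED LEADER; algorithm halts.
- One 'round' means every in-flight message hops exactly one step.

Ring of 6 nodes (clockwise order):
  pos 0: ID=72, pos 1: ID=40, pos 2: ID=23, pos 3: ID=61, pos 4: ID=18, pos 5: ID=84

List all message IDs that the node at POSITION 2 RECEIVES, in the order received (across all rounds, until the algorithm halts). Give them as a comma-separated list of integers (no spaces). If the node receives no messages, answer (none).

Round 1: pos1(id40) recv 72: fwd; pos2(id23) recv 40: fwd; pos3(id61) recv 23: drop; pos4(id18) recv 61: fwd; pos5(id84) recv 18: drop; pos0(id72) recv 84: fwd
Round 2: pos2(id23) recv 72: fwd; pos3(id61) recv 40: drop; pos5(id84) recv 61: drop; pos1(id40) recv 84: fwd
Round 3: pos3(id61) recv 72: fwd; pos2(id23) recv 84: fwd
Round 4: pos4(id18) recv 72: fwd; pos3(id61) recv 84: fwd
Round 5: pos5(id84) recv 72: drop; pos4(id18) recv 84: fwd
Round 6: pos5(id84) recv 84: ELECTED

Answer: 40,72,84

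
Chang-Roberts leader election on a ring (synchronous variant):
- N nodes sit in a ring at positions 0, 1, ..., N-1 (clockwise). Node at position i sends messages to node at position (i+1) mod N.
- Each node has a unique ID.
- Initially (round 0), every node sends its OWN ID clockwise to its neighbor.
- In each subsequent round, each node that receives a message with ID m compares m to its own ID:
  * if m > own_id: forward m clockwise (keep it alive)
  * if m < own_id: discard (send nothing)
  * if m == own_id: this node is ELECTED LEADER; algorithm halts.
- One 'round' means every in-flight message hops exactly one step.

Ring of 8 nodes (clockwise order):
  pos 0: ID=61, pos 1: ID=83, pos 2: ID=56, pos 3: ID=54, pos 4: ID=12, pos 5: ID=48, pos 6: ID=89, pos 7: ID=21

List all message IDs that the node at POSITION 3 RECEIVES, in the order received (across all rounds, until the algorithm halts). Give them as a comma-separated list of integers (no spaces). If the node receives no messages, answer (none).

Answer: 56,83,89

Derivation:
Round 1: pos1(id83) recv 61: drop; pos2(id56) recv 83: fwd; pos3(id54) recv 56: fwd; pos4(id12) recv 54: fwd; pos5(id48) recv 12: drop; pos6(id89) recv 48: drop; pos7(id21) recv 89: fwd; pos0(id61) recv 21: drop
Round 2: pos3(id54) recv 83: fwd; pos4(id12) recv 56: fwd; pos5(id48) recv 54: fwd; pos0(id61) recv 89: fwd
Round 3: pos4(id12) recv 83: fwd; pos5(id48) recv 56: fwd; pos6(id89) recv 54: drop; pos1(id83) recv 89: fwd
Round 4: pos5(id48) recv 83: fwd; pos6(id89) recv 56: drop; pos2(id56) recv 89: fwd
Round 5: pos6(id89) recv 83: drop; pos3(id54) recv 89: fwd
Round 6: pos4(id12) recv 89: fwd
Round 7: pos5(id48) recv 89: fwd
Round 8: pos6(id89) recv 89: ELECTED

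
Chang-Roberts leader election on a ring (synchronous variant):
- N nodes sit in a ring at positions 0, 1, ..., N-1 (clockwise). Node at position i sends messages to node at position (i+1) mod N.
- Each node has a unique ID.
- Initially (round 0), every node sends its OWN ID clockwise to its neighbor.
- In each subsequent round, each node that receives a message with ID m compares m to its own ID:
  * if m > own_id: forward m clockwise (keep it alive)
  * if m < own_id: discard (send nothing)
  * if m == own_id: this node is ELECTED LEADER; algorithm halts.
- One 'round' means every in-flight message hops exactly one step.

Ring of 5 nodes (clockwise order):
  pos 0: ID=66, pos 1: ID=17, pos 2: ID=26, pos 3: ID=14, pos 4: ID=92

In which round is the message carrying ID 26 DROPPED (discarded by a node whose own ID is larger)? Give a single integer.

Round 1: pos1(id17) recv 66: fwd; pos2(id26) recv 17: drop; pos3(id14) recv 26: fwd; pos4(id92) recv 14: drop; pos0(id66) recv 92: fwd
Round 2: pos2(id26) recv 66: fwd; pos4(id92) recv 26: drop; pos1(id17) recv 92: fwd
Round 3: pos3(id14) recv 66: fwd; pos2(id26) recv 92: fwd
Round 4: pos4(id92) recv 66: drop; pos3(id14) recv 92: fwd
Round 5: pos4(id92) recv 92: ELECTED
Message ID 26 originates at pos 2; dropped at pos 4 in round 2

Answer: 2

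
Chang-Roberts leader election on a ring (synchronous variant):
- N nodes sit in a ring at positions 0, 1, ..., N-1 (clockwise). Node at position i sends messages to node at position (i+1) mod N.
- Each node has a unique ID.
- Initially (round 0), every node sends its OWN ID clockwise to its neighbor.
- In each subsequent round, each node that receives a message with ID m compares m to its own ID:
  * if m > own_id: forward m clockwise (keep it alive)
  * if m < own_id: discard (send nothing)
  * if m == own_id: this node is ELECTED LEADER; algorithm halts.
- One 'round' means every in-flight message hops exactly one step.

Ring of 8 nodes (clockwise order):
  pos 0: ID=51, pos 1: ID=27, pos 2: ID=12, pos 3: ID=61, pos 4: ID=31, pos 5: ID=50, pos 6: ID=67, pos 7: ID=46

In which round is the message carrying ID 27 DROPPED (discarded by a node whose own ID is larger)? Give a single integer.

Round 1: pos1(id27) recv 51: fwd; pos2(id12) recv 27: fwd; pos3(id61) recv 12: drop; pos4(id31) recv 61: fwd; pos5(id50) recv 31: drop; pos6(id67) recv 50: drop; pos7(id46) recv 67: fwd; pos0(id51) recv 46: drop
Round 2: pos2(id12) recv 51: fwd; pos3(id61) recv 27: drop; pos5(id50) recv 61: fwd; pos0(id51) recv 67: fwd
Round 3: pos3(id61) recv 51: drop; pos6(id67) recv 61: drop; pos1(id27) recv 67: fwd
Round 4: pos2(id12) recv 67: fwd
Round 5: pos3(id61) recv 67: fwd
Round 6: pos4(id31) recv 67: fwd
Round 7: pos5(id50) recv 67: fwd
Round 8: pos6(id67) recv 67: ELECTED
Message ID 27 originates at pos 1; dropped at pos 3 in round 2

Answer: 2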